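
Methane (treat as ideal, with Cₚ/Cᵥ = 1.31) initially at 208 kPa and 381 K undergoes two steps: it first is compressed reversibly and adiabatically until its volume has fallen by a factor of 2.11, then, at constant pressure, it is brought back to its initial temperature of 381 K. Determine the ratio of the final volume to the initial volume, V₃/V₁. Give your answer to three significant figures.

V₃/V₁ ≈ 0.376

Adiabatic step: V₂/V₁ = 0.4739; T₂ = T₁·2.11^(0.31) = 480.2 K.
Isobaric step: V₃/V₂ = T₃/T₂ = 381/480.2.
V₃/V₁ = (V₂/V₁)(V₃/V₂) = 0.4739 × (381/480.2) = 0.376.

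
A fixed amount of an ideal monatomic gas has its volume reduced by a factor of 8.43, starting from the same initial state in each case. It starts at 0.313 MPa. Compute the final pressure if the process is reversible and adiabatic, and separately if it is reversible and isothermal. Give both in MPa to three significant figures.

For a monatomic ideal gas γ = 5/3.
Isothermal: P₂ = P₁(V₁/V₂) = 0.313×8.43 = 2.639 MPa.
Adiabatic: P₂ = P₁(V₁/V₂)^γ = 0.313×8.43^(5/3) = 10.93 MPa.

adiabatic: 10.9 MPa; isothermal: 2.64 MPa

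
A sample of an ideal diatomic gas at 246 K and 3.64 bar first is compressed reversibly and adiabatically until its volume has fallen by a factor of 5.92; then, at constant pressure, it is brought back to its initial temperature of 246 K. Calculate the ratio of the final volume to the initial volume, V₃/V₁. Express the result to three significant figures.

For a diatomic ideal gas γ = 7/5.
Adiabatic step: V₂/V₁ = 0.1689; T₂ = T₁·5.92^(2/5) = 501 K.
Isobaric step: V₃/V₂ = T₃/T₂ = 246/501.
V₃/V₁ = (V₂/V₁)(V₃/V₂) = 0.1689 × (246/501) = 0.08294.

V₃/V₁ ≈ 0.0829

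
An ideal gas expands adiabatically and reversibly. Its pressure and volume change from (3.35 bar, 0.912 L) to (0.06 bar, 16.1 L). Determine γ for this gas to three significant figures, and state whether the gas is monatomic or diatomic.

γ ≈ 1.40; diatomic

PV^γ = const ⇒ γ = ln(P₂/P₁) / ln(V₁/V₂).
γ = ln(0.06/3.35) / ln(0.912/16.1) = 1.401.
γ ≈ 1.40 is close to 7/5, so the gas is diatomic.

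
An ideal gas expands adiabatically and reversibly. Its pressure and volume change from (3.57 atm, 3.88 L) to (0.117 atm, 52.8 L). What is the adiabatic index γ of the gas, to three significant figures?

PV^γ = const ⇒ γ = ln(P₂/P₁) / ln(V₁/V₂).
γ = ln(0.117/3.57) / ln(3.88/52.8) = 1.309.

γ ≈ 1.31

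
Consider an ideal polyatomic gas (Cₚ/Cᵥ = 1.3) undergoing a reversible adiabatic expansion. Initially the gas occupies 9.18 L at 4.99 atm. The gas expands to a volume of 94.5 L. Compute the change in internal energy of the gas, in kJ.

P₂ = P₁(V₁/V₂)^γ = 4.99×(9.18/94.5)^(1.3) = 0.2408 atm.
For a reversible adiabat, W_by_gas = (P₁V₁ − P₂V₂)/(γ−1).
W_by = (505600×0.00918 − 24400×0.0945) / (0.3) = 7785 J.
Q = 0 ⇒ ΔU = −W_by = -7785 J.

ΔU ≈ -7.78 kJ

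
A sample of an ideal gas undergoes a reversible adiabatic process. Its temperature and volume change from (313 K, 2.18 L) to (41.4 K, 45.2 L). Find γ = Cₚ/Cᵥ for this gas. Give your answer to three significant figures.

TV^(γ−1) = const ⇒ γ − 1 = ln(T₂/T₁) / ln(V₁/V₂).
γ = 1 + ln(41.4/313) / ln(2.18/45.2) = 1.667.

γ ≈ 1.67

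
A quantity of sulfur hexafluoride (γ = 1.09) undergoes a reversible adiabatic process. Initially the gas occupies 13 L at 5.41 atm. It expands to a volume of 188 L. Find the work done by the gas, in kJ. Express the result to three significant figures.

W ≈ 16.9 kJ

P₂ = P₁(V₁/V₂)^γ = 5.41×(13/188)^(1.09) = 0.2941 atm.
For a reversible adiabat, W_by_gas = (P₁V₁ − P₂V₂)/(γ−1).
W_by = (548200×0.013 − 29800×0.188) / (0.09) = 16920 J.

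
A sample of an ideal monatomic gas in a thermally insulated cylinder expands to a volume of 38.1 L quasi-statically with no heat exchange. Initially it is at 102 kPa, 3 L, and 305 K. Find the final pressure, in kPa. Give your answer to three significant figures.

Since PV^γ is constant along a reversible adiabat, P₂ = P₁ (V₁/V₂)^γ.
γ = 5/3 for a monatomic ideal gas.
P₂ = 102 × (3/38.1)^(5/3) = 1.475 kPa.

P₂ ≈ 1.48 kPa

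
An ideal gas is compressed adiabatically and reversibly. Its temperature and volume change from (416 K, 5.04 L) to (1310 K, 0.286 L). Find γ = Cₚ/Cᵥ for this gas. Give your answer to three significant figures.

γ ≈ 1.40

TV^(γ−1) = const ⇒ γ − 1 = ln(T₂/T₁) / ln(V₁/V₂).
γ = 1 + ln(1310/416) / ln(5.04/0.286) = 1.4.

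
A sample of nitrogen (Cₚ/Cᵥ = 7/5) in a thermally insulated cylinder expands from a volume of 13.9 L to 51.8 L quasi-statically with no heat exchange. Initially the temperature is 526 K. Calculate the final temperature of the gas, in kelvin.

Adiabatic: T₁V₁^(γ−1) = T₂V₂^(γ−1) ⇒ T₂ = T₁ (V₁/V₂)^(γ−1).
T₂ = 526 × (13.9/51.8)^(2/5) = 310.8 K.

T₂ ≈ 311 K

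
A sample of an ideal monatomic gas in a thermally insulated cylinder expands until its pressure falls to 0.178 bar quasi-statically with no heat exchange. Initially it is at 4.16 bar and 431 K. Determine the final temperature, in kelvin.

T₂ ≈ 122 K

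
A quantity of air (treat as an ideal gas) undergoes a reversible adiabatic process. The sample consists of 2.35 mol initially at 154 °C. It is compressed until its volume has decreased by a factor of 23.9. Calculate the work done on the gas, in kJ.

W ≈ 53.4 kJ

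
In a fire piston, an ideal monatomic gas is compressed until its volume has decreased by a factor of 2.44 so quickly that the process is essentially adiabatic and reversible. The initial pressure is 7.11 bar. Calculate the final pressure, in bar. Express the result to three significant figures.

P₂ ≈ 31.4 bar

Since PV^γ is constant along a reversible adiabat, P₂ = P₁ (V₁/V₂)^γ.
For a monatomic ideal gas γ = 5/3.
P₂ = 7.11 × 2.44^(5/3) = 31.44 bar.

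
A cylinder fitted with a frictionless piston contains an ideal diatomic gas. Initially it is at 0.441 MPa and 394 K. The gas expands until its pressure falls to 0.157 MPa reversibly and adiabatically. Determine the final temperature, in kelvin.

Adiabatic: T₂/T₁ = (P₂/P₁)^((γ−1)/γ).
For a diatomic ideal gas γ = 7/5, so (γ−1)/γ = 2/7.
T₂ = 394 × (0.157/0.441)^(2/7) = 293.3 K.

T₂ ≈ 293 K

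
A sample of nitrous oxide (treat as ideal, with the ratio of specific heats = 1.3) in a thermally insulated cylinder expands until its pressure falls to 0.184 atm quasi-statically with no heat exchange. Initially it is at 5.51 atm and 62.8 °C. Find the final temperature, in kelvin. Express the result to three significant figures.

T₂ ≈ 153 K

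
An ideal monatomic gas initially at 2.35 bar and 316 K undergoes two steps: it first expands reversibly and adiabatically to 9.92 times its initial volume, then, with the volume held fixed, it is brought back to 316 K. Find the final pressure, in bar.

P₃ ≈ 0.237 bar

For a monatomic ideal gas γ = 5/3.
Adiabatic step (PV^γ = const): P₂ = 2.35×(1/9.92)^(5/3) = 0.05131 bar; T₂ = 316×(1/9.92)^(2/3) = 68.45 K.
Isochoric: P₃ = P₂(T₃/T₂) = 0.05131 × (316/68.45) = 0.2369 bar.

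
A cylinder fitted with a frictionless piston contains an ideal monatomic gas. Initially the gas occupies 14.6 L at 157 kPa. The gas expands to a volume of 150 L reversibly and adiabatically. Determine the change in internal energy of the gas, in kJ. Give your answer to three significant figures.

ΔU ≈ -2.71 kJ

γ = 5/3 for a monatomic ideal gas.
P₂ = P₁(V₁/V₂)^γ = 157×(14.6/150)^(5/3) = 3.233 kPa.
For a reversible adiabat, W_by_gas = (P₁V₁ − P₂V₂)/(γ−1).
W_by = (157000×0.0146 − 3233×0.15) / (2/3) = 2711 J.
Q = 0 ⇒ ΔU = −W_by = -2711 J.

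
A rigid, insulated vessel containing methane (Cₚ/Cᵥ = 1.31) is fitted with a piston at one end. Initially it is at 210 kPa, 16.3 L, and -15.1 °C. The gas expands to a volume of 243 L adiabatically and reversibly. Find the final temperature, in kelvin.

T₂ ≈ 112 K

Adiabatic: T₁V₁^(γ−1) = T₂V₂^(γ−1) ⇒ T₂ = T₁ (V₁/V₂)^(γ−1).
T₁ = -15.1 °C = 258 K.
T₂ = 258 × (16.3/243)^(0.31) = 111.7 K.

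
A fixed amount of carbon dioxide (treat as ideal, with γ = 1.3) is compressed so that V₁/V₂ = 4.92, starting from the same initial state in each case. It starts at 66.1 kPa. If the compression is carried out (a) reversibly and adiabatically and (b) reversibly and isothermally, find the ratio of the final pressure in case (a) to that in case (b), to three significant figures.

Isothermal: P_b = P₁(V₁/V₂) = 66.1×4.92.
Adiabatic: P_a = P₁(V₁/V₂)^γ = 66.1×4.92^(1.3).
P_a/P_b = (V₁/V₂)^(γ−1) = 4.92^(0.3) = 1.613.

P_adiabatic / P_isothermal ≈ 1.61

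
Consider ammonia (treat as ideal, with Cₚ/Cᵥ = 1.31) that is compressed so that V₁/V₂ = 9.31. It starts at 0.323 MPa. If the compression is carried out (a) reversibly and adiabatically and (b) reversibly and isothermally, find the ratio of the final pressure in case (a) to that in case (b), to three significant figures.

Isothermal: P_b = P₁(V₁/V₂) = 0.323×9.31.
Adiabatic: P_a = P₁(V₁/V₂)^γ = 0.323×9.31^(1.31).
P_a/P_b = (V₁/V₂)^(γ−1) = 9.31^(0.31) = 1.997.

P_adiabatic / P_isothermal ≈ 2.00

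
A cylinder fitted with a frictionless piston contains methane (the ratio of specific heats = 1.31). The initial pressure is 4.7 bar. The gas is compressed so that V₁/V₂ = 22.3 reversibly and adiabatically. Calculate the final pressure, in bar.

P₂ ≈ 274 bar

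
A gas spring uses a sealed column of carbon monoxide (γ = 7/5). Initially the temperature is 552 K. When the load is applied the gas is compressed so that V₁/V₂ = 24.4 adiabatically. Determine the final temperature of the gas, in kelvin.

T₂ ≈ 1980 K

Adiabatic: T₁V₁^(γ−1) = T₂V₂^(γ−1) ⇒ T₂ = T₁ (V₁/V₂)^(γ−1).
T₂ = 552 × 24.4^(2/5) = 1981 K.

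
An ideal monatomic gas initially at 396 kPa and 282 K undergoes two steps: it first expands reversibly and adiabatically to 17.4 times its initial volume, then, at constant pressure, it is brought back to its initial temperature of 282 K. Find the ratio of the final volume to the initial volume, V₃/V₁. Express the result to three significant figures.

V₃/V₁ ≈ 117

For a monatomic ideal gas γ = 5/3.
Adiabatic step: V₂/V₁ = 17.4; T₂ = T₁·(1/17.4)^(2/3) = 42 K.
Isobaric step: V₃/V₂ = T₃/T₂ = 282/42.
V₃/V₁ = (V₂/V₁)(V₃/V₂) = 17.4 × (282/42) = 116.8.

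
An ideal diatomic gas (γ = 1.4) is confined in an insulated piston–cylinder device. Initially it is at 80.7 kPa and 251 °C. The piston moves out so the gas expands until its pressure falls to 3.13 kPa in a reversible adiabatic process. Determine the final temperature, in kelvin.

T₂ ≈ 207 K

Along an adiabat T P^((1−γ)/γ) is constant, so T₂ = T₁ (P₂/P₁)^((γ−1)/γ).
T₁ = 251 °C = 524.1 K.
T₂ = 524.1 × (3.13/80.7)^(0.286) = 207.1 K.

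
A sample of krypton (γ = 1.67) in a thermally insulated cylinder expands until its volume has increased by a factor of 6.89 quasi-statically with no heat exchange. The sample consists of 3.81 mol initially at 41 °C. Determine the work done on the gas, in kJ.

W ≈ -10.8 kJ

Adiabatic: T₁V₁^(γ−1) = T₂V₂^(γ−1) ⇒ T₂ = T₁ (V₁/V₂)^(γ−1).
T₁ = 41 °C = 314.1 K.
T₂ = 314.1 × (1/6.89)^(0.67) = 86.2 K.
Q = 0, so ΔU = W_on_gas = nCᵥΔT with Cᵥ = R/(γ−1) = 12.41 J/(mol·K).
ΔU = 3.81 × 12.41 × (86.2 − 314.1) = -10780 J.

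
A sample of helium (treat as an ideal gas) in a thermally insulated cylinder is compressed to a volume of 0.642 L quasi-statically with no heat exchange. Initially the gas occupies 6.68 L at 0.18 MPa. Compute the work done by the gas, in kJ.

γ = 5/3 for a monatomic ideal gas.
P₂ = P₁(V₁/V₂)^γ = 0.18×(6.68/0.642)^(5/3) = 8.926 MPa.
For a reversible adiabat, W_by_gas = (P₁V₁ − P₂V₂)/(γ−1).
W_by = (180000×0.00668 − 8.926×10^6×0.000642) / (2/3) = -6792 J.

W ≈ -6.79 kJ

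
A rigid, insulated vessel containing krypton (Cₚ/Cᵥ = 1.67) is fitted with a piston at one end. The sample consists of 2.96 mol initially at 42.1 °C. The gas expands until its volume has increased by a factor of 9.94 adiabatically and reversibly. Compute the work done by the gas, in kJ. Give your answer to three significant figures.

Adiabatic: T₁V₁^(γ−1) = T₂V₂^(γ−1) ⇒ T₂ = T₁ (V₁/V₂)^(γ−1).
T₁ = 42.1 °C = 315.2 K.
T₂ = 315.2 × (1/9.94)^(0.67) = 67.67 K.
Q = 0, so ΔU = W_on_gas = nCᵥΔT with Cᵥ = R/(γ−1) = 12.41 J/(mol·K).
ΔU = 2.96 × 12.41 × (67.67 − 315.2) = -9094 J.
Work done by the gas = −ΔU = 9094 J.

W ≈ 9.09 kJ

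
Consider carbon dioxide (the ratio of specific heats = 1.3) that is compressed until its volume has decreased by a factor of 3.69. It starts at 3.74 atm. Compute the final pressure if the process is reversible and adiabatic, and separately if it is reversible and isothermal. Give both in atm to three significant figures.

Isothermal: P₂ = P₁(V₁/V₂) = 3.74×3.69 = 13.8 atm.
Adiabatic: P₂ = P₁(V₁/V₂)^γ = 3.74×3.69^(1.3) = 20.42 atm.

adiabatic: 20.4 atm; isothermal: 13.8 atm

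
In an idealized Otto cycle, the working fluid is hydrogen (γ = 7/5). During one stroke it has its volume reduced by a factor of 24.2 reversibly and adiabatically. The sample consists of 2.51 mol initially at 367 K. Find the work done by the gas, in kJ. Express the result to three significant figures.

W ≈ -49.3 kJ

For a reversible adiabat TV^(γ−1) is constant, so T₂ = T₁ (V₁/V₂)^(γ−1).
T₂ = 367 × 24.2^(2/5) = 1313 K.
Q = 0, so ΔU = W_on_gas = nCᵥΔT with Cᵥ = R/(γ−1) = 20.79 J/(mol·K).
ΔU = 2.51 × 20.79 × (1313 − 367) = 49340 J.
Work done by the gas = −ΔU = -49340 J.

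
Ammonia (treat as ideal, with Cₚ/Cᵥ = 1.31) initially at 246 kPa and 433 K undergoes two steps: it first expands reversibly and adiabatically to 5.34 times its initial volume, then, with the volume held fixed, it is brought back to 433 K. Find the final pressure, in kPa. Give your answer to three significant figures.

P₃ ≈ 46.1 kPa

Adiabatic step (PV^γ = const): P₂ = 246×(1/5.34)^(1.31) = 27.41 kPa; T₂ = 433×(1/5.34)^(0.31) = 257.6 K.
Isochoric: P₃ = P₂(T₃/T₂) = 27.41 × (433/257.6) = 46.07 kPa.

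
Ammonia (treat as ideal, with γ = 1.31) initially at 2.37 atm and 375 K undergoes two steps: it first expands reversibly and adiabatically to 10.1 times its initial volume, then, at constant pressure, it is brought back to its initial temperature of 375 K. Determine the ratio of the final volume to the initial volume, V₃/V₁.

V₃/V₁ ≈ 20.7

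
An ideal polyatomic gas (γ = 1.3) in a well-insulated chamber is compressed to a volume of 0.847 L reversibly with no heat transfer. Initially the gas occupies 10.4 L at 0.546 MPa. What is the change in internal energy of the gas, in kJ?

ΔU ≈ 21.2 kJ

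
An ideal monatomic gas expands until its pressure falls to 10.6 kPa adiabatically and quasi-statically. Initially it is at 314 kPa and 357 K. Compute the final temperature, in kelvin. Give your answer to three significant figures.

T₂ ≈ 92.0 K

Adiabatic: T₂/T₁ = (P₂/P₁)^((γ−1)/γ).
For a monatomic ideal gas γ = 5/3, so (γ−1)/γ = 2/5.
T₂ = 357 × (10.6/314)^(2/5) = 92.05 K.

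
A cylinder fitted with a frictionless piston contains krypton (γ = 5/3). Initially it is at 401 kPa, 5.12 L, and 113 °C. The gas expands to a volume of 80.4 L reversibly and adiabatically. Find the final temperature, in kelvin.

Adiabatic: T₁V₁^(γ−1) = T₂V₂^(γ−1) ⇒ T₂ = T₁ (V₁/V₂)^(γ−1).
T₁ = 113 °C = 386.1 K.
T₂ = 386.1 × (5.12/80.4)^(2/3) = 61.58 K.

T₂ ≈ 61.6 K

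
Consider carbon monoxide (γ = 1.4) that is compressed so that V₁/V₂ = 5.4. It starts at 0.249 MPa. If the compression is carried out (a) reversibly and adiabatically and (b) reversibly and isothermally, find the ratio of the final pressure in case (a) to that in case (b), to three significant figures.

P_adiabatic / P_isothermal ≈ 1.96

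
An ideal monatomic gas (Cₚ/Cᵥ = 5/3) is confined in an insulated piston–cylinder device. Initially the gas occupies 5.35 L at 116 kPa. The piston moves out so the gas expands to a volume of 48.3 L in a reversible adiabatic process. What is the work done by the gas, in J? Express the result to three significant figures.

P₂ = P₁(V₁/V₂)^γ = 116×(5.35/48.3)^(5/3) = 2.963 kPa.
For a reversible adiabat, W_by_gas = (P₁V₁ − P₂V₂)/(γ−1).
W_by = (116000×0.00535 − 2963×0.0483) / (2/3) = 716.2 J.

W ≈ 716 J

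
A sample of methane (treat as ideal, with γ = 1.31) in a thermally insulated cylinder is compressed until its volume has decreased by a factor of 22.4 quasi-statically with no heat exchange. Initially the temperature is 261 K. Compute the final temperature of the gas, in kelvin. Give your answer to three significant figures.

T₂ ≈ 684 K

Adiabatic: T₁V₁^(γ−1) = T₂V₂^(γ−1) ⇒ T₂ = T₁ (V₁/V₂)^(γ−1).
T₂ = 261 × 22.4^(0.31) = 684.3 K.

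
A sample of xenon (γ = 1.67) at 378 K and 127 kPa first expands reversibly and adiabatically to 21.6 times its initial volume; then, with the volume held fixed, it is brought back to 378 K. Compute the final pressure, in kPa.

Adiabatic step (PV^γ = const): P₂ = 127×(1/21.6)^(1.67) = 0.7504 kPa; T₂ = 378×(1/21.6)^(0.67) = 48.24 K.
Isochoric: P₃ = P₂(T₃/T₂) = 0.7504 × (378/48.24) = 5.88 kPa.

P₃ ≈ 5.88 kPa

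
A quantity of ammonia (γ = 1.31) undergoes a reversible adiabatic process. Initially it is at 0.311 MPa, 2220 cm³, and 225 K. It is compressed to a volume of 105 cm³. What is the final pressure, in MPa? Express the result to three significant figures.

P₂ ≈ 16.9 MPa

Adiabatic: P₁V₁^γ = P₂V₂^γ ⇒ P₂ = P₁ (V₁/V₂)^γ.
P₂ = 0.311 × (2220/105)^(1.31) = 16.93 MPa.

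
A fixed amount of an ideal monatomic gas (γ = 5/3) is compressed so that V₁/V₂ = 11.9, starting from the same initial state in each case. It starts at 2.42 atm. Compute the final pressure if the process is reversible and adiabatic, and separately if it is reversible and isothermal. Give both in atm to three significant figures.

Isothermal: P₂ = P₁(V₁/V₂) = 2.42×11.9 = 28.8 atm.
Adiabatic: P₂ = P₁(V₁/V₂)^γ = 2.42×11.9^(5/3) = 150.1 atm.

adiabatic: 150 atm; isothermal: 28.8 atm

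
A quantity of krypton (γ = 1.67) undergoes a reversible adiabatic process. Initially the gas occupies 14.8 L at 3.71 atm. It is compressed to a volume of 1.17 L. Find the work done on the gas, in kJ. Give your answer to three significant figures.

W ≈ 37.2 kJ

P₂ = P₁(V₁/V₂)^γ = 3.71×(14.8/1.17)^(1.67) = 256.9 atm.
For a reversible adiabat, W_by_gas = (P₁V₁ − P₂V₂)/(γ−1).
W_by = (375900×0.0148 − 2.603×10^7×0.00117) / (0.67) = -37160 J.
W_on_gas = −W_by = 37160 J.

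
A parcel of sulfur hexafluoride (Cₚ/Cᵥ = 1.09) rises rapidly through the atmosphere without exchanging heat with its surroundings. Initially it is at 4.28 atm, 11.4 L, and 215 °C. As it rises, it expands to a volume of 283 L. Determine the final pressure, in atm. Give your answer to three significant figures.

P₂ ≈ 0.129 atm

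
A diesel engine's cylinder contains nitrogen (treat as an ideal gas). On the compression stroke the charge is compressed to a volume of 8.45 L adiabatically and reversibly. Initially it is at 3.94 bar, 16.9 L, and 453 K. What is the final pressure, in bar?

Since PV^γ is constant along a reversible adiabat, P₂ = P₁ (V₁/V₂)^γ.
γ = 7/5 for a diatomic ideal gas.
P₂ = 3.94 × (16.9/8.45)^(7/5) = 10.4 bar.

P₂ ≈ 10.4 bar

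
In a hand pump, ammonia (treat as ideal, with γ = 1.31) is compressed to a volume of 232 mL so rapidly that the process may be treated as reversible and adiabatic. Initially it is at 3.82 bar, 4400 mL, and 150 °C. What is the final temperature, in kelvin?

For a reversible adiabat TV^(γ−1) is constant, so T₂ = T₁ (V₁/V₂)^(γ−1).
T₁ = 150 °C = 423.1 K.
T₂ = 423.1 × (4400/232)^(0.31) = 1054 K.

T₂ ≈ 1050 K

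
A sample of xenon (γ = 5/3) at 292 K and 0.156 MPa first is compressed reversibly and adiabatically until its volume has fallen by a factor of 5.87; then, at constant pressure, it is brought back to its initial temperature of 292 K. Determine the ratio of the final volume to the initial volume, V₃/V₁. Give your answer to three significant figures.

Adiabatic step: V₂/V₁ = 0.1704; T₂ = T₁·5.87^(2/3) = 950.2 K.
Isobaric step: V₃/V₂ = T₃/T₂ = 292/950.2.
V₃/V₁ = (V₂/V₁)(V₃/V₂) = 0.1704 × (292/950.2) = 0.05235.

V₃/V₁ ≈ 0.0524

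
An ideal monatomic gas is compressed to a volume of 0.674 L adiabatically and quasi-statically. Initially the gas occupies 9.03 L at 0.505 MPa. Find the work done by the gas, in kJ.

γ = 5/3 for a monatomic ideal gas.
P₂ = P₁(V₁/V₂)^γ = 0.505×(9.03/0.674)^(5/3) = 38.17 MPa.
For a reversible adiabat, W_by_gas = (P₁V₁ − P₂V₂)/(γ−1).
W_by = (505000×0.00903 − 3.817×10^7×0.000674) / (2/3) = -31750 J.

W ≈ -31.7 kJ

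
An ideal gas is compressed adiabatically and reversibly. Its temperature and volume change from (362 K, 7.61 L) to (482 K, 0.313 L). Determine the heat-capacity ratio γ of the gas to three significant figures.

γ ≈ 1.09

TV^(γ−1) = const ⇒ γ − 1 = ln(T₂/T₁) / ln(V₁/V₂).
γ = 1 + ln(482/362) / ln(7.61/0.313) = 1.09.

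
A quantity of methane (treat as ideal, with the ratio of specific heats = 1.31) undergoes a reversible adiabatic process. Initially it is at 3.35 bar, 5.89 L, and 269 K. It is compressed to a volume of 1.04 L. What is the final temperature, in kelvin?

Adiabatic: T₁V₁^(γ−1) = T₂V₂^(γ−1) ⇒ T₂ = T₁ (V₁/V₂)^(γ−1).
T₂ = 269 × (5.89/1.04)^(0.31) = 460.5 K.

T₂ ≈ 460 K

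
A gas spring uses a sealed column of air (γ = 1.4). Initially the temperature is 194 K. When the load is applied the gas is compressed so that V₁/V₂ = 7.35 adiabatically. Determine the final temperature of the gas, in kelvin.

For a reversible adiabat TV^(γ−1) is constant, so T₂ = T₁ (V₁/V₂)^(γ−1).
T₂ = 194 × 7.35^(0.4) = 430.8 K.

T₂ ≈ 431 K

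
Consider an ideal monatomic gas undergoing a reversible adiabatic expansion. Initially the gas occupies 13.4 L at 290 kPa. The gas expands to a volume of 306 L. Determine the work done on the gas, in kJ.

W ≈ -5.10 kJ

γ = 5/3 for a monatomic ideal gas.
P₂ = P₁(V₁/V₂)^γ = 290×(13.4/306)^(5/3) = 1.578 kPa.
For a reversible adiabat, W_by_gas = (P₁V₁ − P₂V₂)/(γ−1).
W_by = (290000×0.0134 − 1578×0.306) / (2/3) = 5105 J.
W_on_gas = −W_by = -5105 J.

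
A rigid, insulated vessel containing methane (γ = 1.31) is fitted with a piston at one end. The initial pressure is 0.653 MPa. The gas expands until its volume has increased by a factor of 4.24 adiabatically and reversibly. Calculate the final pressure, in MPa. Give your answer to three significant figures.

Since PV^γ is constant along a reversible adiabat, P₂ = P₁ (V₁/V₂)^γ.
P₂ = 0.653 × (1/4.24)^(1.31) = 0.09842 MPa.

P₂ ≈ 0.0984 MPa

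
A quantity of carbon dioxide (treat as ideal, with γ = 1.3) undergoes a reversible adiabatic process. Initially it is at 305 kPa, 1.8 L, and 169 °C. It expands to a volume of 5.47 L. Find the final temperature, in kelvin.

For a reversible adiabat TV^(γ−1) is constant, so T₂ = T₁ (V₁/V₂)^(γ−1).
T₁ = 169 °C = 442.1 K.
T₂ = 442.1 × (1.8/5.47)^(0.3) = 316.8 K.

T₂ ≈ 317 K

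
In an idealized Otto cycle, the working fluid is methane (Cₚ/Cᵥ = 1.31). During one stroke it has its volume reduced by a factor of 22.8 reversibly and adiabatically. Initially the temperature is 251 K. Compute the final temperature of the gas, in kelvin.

For a reversible adiabat TV^(γ−1) is constant, so T₂ = T₁ (V₁/V₂)^(γ−1).
T₂ = 251 × 22.8^(0.31) = 661.7 K.

T₂ ≈ 662 K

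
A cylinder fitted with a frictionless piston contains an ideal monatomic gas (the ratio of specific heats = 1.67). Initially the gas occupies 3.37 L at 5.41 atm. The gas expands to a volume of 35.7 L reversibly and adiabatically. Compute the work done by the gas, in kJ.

P₂ = P₁(V₁/V₂)^γ = 5.41×(3.37/35.7)^(1.67) = 0.105 atm.
For a reversible adiabat, W_by_gas = (P₁V₁ − P₂V₂)/(γ−1).
W_by = (548200×0.00337 − 10640×0.0357) / (0.67) = 2190 J.

W ≈ 2.19 kJ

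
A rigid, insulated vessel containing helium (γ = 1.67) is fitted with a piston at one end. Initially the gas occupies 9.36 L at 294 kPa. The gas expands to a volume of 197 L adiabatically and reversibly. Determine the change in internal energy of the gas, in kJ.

P₂ = P₁(V₁/V₂)^γ = 294×(9.36/197)^(1.67) = 1.814 kPa.
For a reversible adiabat, W_by_gas = (P₁V₁ − P₂V₂)/(γ−1).
W_by = (294000×0.00936 − 1814×0.197) / (0.67) = 3574 J.
Q = 0 ⇒ ΔU = −W_by = -3574 J.

ΔU ≈ -3.57 kJ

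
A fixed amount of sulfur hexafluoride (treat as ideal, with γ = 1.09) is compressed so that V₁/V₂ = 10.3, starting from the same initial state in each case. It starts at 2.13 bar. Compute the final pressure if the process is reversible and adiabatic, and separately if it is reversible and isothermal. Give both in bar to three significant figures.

Isothermal: P₂ = P₁(V₁/V₂) = 2.13×10.3 = 21.94 bar.
Adiabatic: P₂ = P₁(V₁/V₂)^γ = 2.13×10.3^(1.09) = 27.06 bar.

adiabatic: 27.1 bar; isothermal: 21.9 bar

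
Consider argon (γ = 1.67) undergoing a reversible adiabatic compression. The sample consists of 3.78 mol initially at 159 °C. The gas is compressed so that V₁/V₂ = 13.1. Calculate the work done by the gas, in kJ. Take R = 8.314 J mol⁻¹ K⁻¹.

W ≈ -93.3 kJ

For a reversible adiabat TV^(γ−1) is constant, so T₂ = T₁ (V₁/V₂)^(γ−1).
T₁ = 159 °C = 432.1 K.
T₂ = 432.1 × 13.1^(0.67) = 2422 K.
Q = 0, so ΔU = W_on_gas = nCᵥΔT with Cᵥ = R/(γ−1) = 12.41 J/(mol·K).
ΔU = 3.78 × 12.41 × (2422 − 432.1) = 93340 J.
Work done by the gas = −ΔU = -93340 J.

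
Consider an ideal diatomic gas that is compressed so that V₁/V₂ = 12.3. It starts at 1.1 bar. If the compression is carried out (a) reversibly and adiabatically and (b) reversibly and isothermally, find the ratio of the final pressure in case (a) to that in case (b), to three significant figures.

P_adiabatic / P_isothermal ≈ 2.73

For a diatomic ideal gas γ = 7/5.
Isothermal: P_b = P₁(V₁/V₂) = 1.1×12.3.
Adiabatic: P_a = P₁(V₁/V₂)^γ = 1.1×12.3^(7/5).
P_a/P_b = (V₁/V₂)^(γ−1) = 12.3^(2/5) = 2.729.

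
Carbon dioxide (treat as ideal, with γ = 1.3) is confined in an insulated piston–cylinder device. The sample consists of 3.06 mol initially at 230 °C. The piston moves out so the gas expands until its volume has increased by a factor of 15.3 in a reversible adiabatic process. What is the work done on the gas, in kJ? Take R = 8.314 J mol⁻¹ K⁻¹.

W ≈ -23.8 kJ

Adiabatic: T₁V₁^(γ−1) = T₂V₂^(γ−1) ⇒ T₂ = T₁ (V₁/V₂)^(γ−1).
T₁ = 230 °C = 503.1 K.
T₂ = 503.1 × (1/15.3)^(0.3) = 222 K.
Q = 0, so ΔU = W_on_gas = nCᵥΔT with Cᵥ = R/(γ−1) = 27.71 J/(mol·K).
ΔU = 3.06 × 27.71 × (222 − 503.1) = -23850 J.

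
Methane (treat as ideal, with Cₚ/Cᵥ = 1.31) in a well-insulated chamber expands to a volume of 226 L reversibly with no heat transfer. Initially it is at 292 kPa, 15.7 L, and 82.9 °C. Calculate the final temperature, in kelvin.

Adiabatic: T₁V₁^(γ−1) = T₂V₂^(γ−1) ⇒ T₂ = T₁ (V₁/V₂)^(γ−1).
T₁ = 82.9 °C = 356 K.
T₂ = 356 × (15.7/226)^(0.31) = 155.8 K.

T₂ ≈ 156 K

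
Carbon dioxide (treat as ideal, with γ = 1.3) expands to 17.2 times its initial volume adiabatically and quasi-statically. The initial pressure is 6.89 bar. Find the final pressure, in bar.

Since PV^γ is constant along a reversible adiabat, P₂ = P₁ (V₁/V₂)^γ.
P₂ = 6.89 × (1/17.2)^(1.3) = 0.1706 bar.

P₂ ≈ 0.171 bar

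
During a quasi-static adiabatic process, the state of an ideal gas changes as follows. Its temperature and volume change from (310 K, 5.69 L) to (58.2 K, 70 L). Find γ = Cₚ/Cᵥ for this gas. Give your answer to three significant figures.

γ ≈ 1.67

TV^(γ−1) = const ⇒ γ − 1 = ln(T₂/T₁) / ln(V₁/V₂).
γ = 1 + ln(58.2/310) / ln(5.69/70) = 1.666.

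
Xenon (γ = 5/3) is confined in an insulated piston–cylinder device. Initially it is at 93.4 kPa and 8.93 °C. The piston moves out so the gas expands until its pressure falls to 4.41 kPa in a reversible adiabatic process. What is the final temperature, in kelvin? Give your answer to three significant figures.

T₂ ≈ 83.2 K

Adiabatic: T₂/T₁ = (P₂/P₁)^((γ−1)/γ).
T₁ = 8.93 °C = 282.1 K.
T₂ = 282.1 × (4.41/93.4)^(2/5) = 83.18 K.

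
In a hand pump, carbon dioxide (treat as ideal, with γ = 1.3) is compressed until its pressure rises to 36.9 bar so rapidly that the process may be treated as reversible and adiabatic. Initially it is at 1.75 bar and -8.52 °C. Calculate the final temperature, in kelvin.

T₂ ≈ 535 K

Adiabatic: T₂/T₁ = (P₂/P₁)^((γ−1)/γ).
T₁ = -8.52 °C = 264.6 K.
T₂ = 264.6 × (36.9/1.75)^(0.231) = 534.8 K.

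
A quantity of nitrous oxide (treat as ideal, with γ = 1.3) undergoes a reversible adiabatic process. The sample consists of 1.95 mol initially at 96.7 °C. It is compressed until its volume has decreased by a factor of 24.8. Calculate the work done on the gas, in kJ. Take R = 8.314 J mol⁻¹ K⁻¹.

W ≈ 32.4 kJ

Adiabatic: T₁V₁^(γ−1) = T₂V₂^(γ−1) ⇒ T₂ = T₁ (V₁/V₂)^(γ−1).
T₁ = 96.7 °C = 369.8 K.
T₂ = 369.8 × 24.8^(0.3) = 969.1 K.
Q = 0, so ΔU = W_on_gas = nCᵥΔT with Cᵥ = R/(γ−1) = 27.71 J/(mol·K).
ΔU = 1.95 × 27.71 × (969.1 − 369.8) = 32380 J.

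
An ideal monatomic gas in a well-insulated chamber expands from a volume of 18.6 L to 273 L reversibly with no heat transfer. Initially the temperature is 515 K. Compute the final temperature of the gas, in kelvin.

T₂ ≈ 85.9 K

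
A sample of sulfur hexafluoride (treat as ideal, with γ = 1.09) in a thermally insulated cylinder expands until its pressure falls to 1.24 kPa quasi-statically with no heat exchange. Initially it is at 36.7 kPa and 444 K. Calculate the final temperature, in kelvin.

Along an adiabat T P^((1−γ)/γ) is constant, so T₂ = T₁ (P₂/P₁)^((γ−1)/γ).
T₂ = 444 × (1.24/36.7)^(0.0826) = 335.7 K.

T₂ ≈ 336 K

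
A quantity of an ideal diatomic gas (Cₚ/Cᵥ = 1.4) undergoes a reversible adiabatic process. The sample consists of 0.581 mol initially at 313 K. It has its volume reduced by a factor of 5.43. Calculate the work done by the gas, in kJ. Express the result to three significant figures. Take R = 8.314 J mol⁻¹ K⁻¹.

Adiabatic: T₁V₁^(γ−1) = T₂V₂^(γ−1) ⇒ T₂ = T₁ (V₁/V₂)^(γ−1).
T₂ = 313 × 5.43^(0.4) = 615.8 K.
Q = 0, so ΔU = W_on_gas = nCᵥΔT with Cᵥ = R/(γ−1) = 20.79 J/(mol·K).
ΔU = 0.581 × 20.79 × (615.8 − 313) = 3657 J.
Work done by the gas = −ΔU = -3657 J.

W ≈ -3.66 kJ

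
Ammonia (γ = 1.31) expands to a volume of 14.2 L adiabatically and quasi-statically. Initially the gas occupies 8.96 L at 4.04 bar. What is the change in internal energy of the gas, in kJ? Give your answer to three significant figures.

ΔU ≈ -1.55 kJ

P₂ = P₁(V₁/V₂)^γ = 4.04×(8.96/14.2)^(1.31) = 2.21 bar.
For a reversible adiabat, W_by_gas = (P₁V₁ − P₂V₂)/(γ−1).
W_by = (404000×0.00896 − 221000×0.0142) / (0.31) = 1553 J.
Q = 0 ⇒ ΔU = −W_by = -1553 J.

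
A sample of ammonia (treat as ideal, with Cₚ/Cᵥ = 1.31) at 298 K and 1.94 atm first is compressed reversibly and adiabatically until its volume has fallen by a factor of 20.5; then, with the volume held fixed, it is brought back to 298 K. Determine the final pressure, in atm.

P₃ ≈ 39.8 atm

Adiabatic step (PV^γ = const): P₂ = 1.94×20.5^(1.31) = 101.4 atm; T₂ = 298×20.5^(0.31) = 760.1 K.
Isochoric: P₃ = P₂(T₃/T₂) = 101.4 × (298/760.1) = 39.77 atm.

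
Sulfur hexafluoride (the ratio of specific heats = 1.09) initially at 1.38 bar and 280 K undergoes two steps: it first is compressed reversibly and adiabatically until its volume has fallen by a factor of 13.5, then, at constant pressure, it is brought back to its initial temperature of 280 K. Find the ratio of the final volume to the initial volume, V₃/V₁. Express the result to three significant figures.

Adiabatic step: V₂/V₁ = 0.07407; T₂ = T₁·13.5^(0.09) = 353.9 K.
Isobaric step: V₃/V₂ = T₃/T₂ = 280/353.9.
V₃/V₁ = (V₂/V₁)(V₃/V₂) = 0.07407 × (280/353.9) = 0.05861.

V₃/V₁ ≈ 0.0586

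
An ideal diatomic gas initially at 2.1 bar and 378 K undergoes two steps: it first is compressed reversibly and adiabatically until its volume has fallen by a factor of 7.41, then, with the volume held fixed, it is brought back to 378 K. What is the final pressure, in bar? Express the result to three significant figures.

P₃ ≈ 15.6 bar

For a diatomic ideal gas γ = 7/5.
Adiabatic step (PV^γ = const): P₂ = 2.1×7.41^(7/5) = 34.67 bar; T₂ = 378×7.41^(2/5) = 842.2 K.
Isochoric: P₃ = P₂(T₃/T₂) = 34.67 × (378/842.2) = 15.56 bar.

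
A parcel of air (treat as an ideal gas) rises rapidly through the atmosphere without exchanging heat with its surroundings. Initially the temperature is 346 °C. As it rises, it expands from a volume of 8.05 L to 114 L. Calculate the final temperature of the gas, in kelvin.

For a reversible adiabat TV^(γ−1) is constant, so T₂ = T₁ (V₁/V₂)^(γ−1).
For a diatomic ideal gas γ = 7/5, so γ−1 = 2/5.
T₁ = 346 °C = 619.1 K.
T₂ = 619.1 × (8.05/114)^(2/5) = 214.5 K.

T₂ ≈ 214 K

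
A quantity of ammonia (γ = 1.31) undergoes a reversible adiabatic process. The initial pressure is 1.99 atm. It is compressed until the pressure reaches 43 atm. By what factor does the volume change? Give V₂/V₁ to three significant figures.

From PV^γ = const, V₂/V₁ = (P₁/P₂)^(1/γ).
V₂/V₁ = (1.99/43)^(0.763) = 0.09577.

V₂/V₁ ≈ 0.0958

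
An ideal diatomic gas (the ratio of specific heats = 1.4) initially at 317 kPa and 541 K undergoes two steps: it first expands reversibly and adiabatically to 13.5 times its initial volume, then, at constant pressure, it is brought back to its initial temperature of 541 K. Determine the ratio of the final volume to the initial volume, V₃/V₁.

V₃/V₁ ≈ 38.2

Adiabatic step: V₂/V₁ = 13.5; T₂ = T₁·(1/13.5)^(0.4) = 191 K.
Isobaric step: V₃/V₂ = T₃/T₂ = 541/191.
V₃/V₁ = (V₂/V₁)(V₃/V₂) = 13.5 × (541/191) = 38.24.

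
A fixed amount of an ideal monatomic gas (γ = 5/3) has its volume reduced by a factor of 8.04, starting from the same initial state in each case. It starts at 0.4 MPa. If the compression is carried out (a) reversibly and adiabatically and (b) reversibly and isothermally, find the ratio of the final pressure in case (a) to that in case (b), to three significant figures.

P_adiabatic / P_isothermal ≈ 4.01

Isothermal: P_b = P₁(V₁/V₂) = 0.4×8.04.
Adiabatic: P_a = P₁(V₁/V₂)^γ = 0.4×8.04^(5/3).
P_a/P_b = (V₁/V₂)^(γ−1) = 8.04^(2/3) = 4.013.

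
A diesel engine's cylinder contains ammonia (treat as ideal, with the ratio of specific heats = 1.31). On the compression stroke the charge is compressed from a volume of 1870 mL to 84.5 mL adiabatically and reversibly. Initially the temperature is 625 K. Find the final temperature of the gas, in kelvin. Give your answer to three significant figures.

T₂ ≈ 1630 K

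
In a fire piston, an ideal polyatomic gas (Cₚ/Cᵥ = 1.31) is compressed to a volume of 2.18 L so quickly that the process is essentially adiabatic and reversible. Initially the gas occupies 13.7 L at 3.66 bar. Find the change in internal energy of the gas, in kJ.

P₂ = P₁(V₁/V₂)^γ = 3.66×(13.7/2.18)^(1.31) = 40.66 bar.
For a reversible adiabat, W_by_gas = (P₁V₁ − P₂V₂)/(γ−1).
W_by = (366000×0.0137 − 4.066×10^6×0.00218) / (0.31) = -12420 J.
Q = 0 ⇒ ΔU = −W_by = 12420 J.

ΔU ≈ 12.4 kJ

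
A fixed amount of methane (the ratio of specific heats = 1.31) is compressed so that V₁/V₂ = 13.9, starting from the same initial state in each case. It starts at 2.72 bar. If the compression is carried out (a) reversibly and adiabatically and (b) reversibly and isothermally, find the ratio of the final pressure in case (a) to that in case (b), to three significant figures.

P_adiabatic / P_isothermal ≈ 2.26

Isothermal: P_b = P₁(V₁/V₂) = 2.72×13.9.
Adiabatic: P_a = P₁(V₁/V₂)^γ = 2.72×13.9^(1.31).
P_a/P_b = (V₁/V₂)^(γ−1) = 13.9^(0.31) = 2.261.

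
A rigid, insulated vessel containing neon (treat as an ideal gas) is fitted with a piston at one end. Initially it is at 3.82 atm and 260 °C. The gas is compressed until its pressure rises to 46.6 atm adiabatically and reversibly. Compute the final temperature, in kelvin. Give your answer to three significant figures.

T₂ ≈ 1450 K

Adiabatic: T₂/T₁ = (P₂/P₁)^((γ−1)/γ).
For a monatomic ideal gas γ = 5/3, so (γ−1)/γ = 2/5.
T₁ = 260 °C = 533.1 K.
T₂ = 533.1 × (46.6/3.82)^(2/5) = 1450 K.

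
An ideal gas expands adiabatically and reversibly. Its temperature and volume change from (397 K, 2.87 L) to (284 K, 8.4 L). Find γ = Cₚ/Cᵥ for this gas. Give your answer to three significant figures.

γ ≈ 1.31

TV^(γ−1) = const ⇒ γ − 1 = ln(T₂/T₁) / ln(V₁/V₂).
γ = 1 + ln(284/397) / ln(2.87/8.4) = 1.312.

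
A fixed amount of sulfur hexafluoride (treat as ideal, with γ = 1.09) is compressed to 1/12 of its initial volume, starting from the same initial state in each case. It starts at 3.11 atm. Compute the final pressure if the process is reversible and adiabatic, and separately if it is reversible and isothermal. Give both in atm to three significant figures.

adiabatic: 46.7 atm; isothermal: 37.3 atm

Isothermal: P₂ = P₁(V₁/V₂) = 3.11×12 = 37.32 atm.
Adiabatic: P₂ = P₁(V₁/V₂)^γ = 3.11×12^(1.09) = 46.67 atm.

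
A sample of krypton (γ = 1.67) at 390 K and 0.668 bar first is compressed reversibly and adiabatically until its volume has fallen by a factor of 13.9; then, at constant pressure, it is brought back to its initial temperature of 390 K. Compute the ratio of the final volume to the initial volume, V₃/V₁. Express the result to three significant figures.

V₃/V₁ ≈ 0.0123

Adiabatic step: V₂/V₁ = 0.07194; T₂ = T₁·13.9^(0.67) = 2274 K.
Isobaric step: V₃/V₂ = T₃/T₂ = 390/2274.
V₃/V₁ = (V₂/V₁)(V₃/V₂) = 0.07194 × (390/2274) = 0.01234.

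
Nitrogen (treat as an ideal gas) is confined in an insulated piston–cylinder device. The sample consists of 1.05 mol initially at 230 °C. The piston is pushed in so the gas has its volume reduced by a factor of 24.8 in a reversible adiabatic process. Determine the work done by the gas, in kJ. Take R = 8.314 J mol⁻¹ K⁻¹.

Adiabatic: T₁V₁^(γ−1) = T₂V₂^(γ−1) ⇒ T₂ = T₁ (V₁/V₂)^(γ−1).
γ = 7/5 for a diatomic ideal gas, so γ−1 = 2/5.
T₁ = 230 °C = 503.1 K.
T₂ = 503.1 × 24.8^(2/5) = 1818 K.
Q = 0, so ΔU = W_on_gas = nCᵥΔT with Cᵥ = R/(γ−1) = 20.79 J/(mol·K).
ΔU = 1.05 × 20.79 × (1818 − 503.1) = 28690 J.
Work done by the gas = −ΔU = -28690 J.

W ≈ -28.7 kJ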